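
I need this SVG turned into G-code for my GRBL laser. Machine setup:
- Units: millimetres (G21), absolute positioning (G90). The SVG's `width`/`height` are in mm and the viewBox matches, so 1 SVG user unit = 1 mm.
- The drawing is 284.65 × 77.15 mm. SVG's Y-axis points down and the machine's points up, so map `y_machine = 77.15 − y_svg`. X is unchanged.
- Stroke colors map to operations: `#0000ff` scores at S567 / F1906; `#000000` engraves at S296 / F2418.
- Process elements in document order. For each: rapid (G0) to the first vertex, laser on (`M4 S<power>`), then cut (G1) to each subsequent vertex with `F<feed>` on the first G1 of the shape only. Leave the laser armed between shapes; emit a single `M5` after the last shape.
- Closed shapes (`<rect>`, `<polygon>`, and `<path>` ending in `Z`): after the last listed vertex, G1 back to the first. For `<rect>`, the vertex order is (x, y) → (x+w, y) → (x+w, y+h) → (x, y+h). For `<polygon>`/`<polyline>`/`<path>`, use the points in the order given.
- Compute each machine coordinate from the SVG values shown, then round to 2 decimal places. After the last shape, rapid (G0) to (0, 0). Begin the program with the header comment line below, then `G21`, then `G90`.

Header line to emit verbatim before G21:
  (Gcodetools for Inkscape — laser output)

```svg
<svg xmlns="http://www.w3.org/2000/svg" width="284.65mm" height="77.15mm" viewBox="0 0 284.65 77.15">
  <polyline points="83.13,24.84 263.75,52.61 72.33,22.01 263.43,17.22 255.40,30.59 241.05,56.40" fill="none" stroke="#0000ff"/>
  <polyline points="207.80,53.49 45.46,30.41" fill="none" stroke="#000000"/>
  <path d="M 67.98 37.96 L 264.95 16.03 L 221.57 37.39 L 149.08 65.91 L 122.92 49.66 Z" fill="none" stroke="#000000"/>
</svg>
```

Since the viewBox matches the mm dimensions, user units are millimetres directly. The only transform is the Y-flip y_m = 77.15 − y_svg.

Shape 1 is a open polyline drawn with `<polyline>`. Its stroke #0000ff means score at S567, F1906. After flipping Y the toolpath is (83.13,52.31) → (263.75,24.54) → (72.33,55.14) → (263.43,59.93) → (255.40,46.56) → (241.05,20.75).

Shape 2 is a line segment drawn with `<polyline>`. Its stroke #000000 means engrave at S296, F2418. After flipping Y the toolpath is (207.80,23.66) → (45.46,46.74).

Shape 3 is a closed polygon drawn with `<path>`. Its stroke #000000 means engrave at S296, F2418. After flipping Y the toolpath is (67.98,39.19) → (264.95,61.12) → (221.57,39.76) → (149.08,11.24) → (122.92,27.49) → (67.98,39.19), returning to the start.

(Gcodetools for Inkscape — laser output)
G21
G90
G0 X83.13 Y52.31
M4 S567
G1 X263.75 Y24.54 F1906
G1 X72.33 Y55.14
G1 X263.43 Y59.93
G1 X255.40 Y46.56
G1 X241.05 Y20.75
G0 X207.80 Y23.66
M4 S296
G1 X45.46 Y46.74 F2418
G0 X67.98 Y39.19
M4 S296
G1 X264.95 Y61.12 F2418
G1 X221.57 Y39.76
G1 X149.08 Y11.24
G1 X122.92 Y27.49
G1 X67.98 Y39.19
M5
G0 X0.00 Y0.00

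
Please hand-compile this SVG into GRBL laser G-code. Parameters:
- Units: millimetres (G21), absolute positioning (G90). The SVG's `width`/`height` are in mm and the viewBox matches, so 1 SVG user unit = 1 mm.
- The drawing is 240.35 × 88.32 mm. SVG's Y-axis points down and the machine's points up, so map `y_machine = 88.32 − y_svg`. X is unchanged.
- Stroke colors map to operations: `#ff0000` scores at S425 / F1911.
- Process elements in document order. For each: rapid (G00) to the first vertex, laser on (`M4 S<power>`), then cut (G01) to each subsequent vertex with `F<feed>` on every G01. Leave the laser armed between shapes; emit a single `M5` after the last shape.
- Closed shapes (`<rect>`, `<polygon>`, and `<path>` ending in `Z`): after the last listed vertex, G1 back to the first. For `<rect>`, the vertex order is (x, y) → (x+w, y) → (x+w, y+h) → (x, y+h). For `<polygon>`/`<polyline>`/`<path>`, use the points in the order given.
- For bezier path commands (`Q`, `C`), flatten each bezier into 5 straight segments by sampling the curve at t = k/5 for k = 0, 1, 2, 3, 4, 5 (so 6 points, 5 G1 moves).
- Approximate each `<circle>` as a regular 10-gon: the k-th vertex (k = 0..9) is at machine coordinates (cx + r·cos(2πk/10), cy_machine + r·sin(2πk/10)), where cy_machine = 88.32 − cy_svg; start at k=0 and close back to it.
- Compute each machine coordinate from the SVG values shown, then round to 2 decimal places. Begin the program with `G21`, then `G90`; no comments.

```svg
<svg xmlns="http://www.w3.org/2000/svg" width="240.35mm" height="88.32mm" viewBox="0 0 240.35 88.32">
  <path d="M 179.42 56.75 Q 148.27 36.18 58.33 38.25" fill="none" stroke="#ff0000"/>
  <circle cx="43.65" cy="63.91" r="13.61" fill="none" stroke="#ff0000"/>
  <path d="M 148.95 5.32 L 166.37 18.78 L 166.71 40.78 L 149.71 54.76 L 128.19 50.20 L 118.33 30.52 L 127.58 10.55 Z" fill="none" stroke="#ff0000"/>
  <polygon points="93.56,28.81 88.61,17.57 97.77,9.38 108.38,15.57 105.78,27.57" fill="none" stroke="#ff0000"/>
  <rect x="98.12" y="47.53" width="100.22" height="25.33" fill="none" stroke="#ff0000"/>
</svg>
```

G21
G90
G00 X179.42 Y31.57
M4 S425
G01 X164.61 Y38.89 F1911
G01 X145.09 Y44.40 F1911
G01 X120.88 Y48.10 F1911
G01 X91.95 Y49.99 F1911
G01 X58.33 Y50.07 F1911
G00 X57.26 Y24.41
M4 S425
G01 X54.66 Y32.41 F1911
G01 X47.86 Y37.35 F1911
G01 X39.44 Y37.35 F1911
G01 X32.64 Y32.41 F1911
G01 X30.04 Y24.41 F1911
G01 X32.64 Y16.41 F1911
G01 X39.44 Y11.47 F1911
G01 X47.86 Y11.47 F1911
G01 X54.66 Y16.41 F1911
G01 X57.26 Y24.41 F1911
G00 X148.95 Y83.00
M4 S425
G01 X166.37 Y69.54 F1911
G01 X166.71 Y47.54 F1911
G01 X149.71 Y33.56 F1911
G01 X128.19 Y38.12 F1911
G01 X118.33 Y57.80 F1911
G01 X127.58 Y77.77 F1911
G01 X148.95 Y83.00 F1911
G00 X93.56 Y59.51
M4 S425
G01 X88.61 Y70.75 F1911
G01 X97.77 Y78.94 F1911
G01 X108.38 Y72.75 F1911
G01 X105.78 Y60.75 F1911
G01 X93.56 Y59.51 F1911
G00 X98.12 Y40.79
M4 S425
G01 X198.34 Y40.79 F1911
G01 X198.34 Y15.46 F1911
G01 X98.12 Y15.46 F1911
G01 X98.12 Y40.79 F1911
M5

viewBox `0 0 240.35 88.32` with mm width/height → 1 unit = 1 mm. Flip: y_m = 88.32 − y_svg.

**Shape 1** — `<path>` quadratic bezier, stroke `#ff0000` → score (S425, F1911). Control points (SVG): P0=(179.42,56.75), P1=(148.27,36.18), P2=(58.33,38.25); sampled at t=k/5. Machine vertices: (179.42,31.57) → (164.61,38.89) → (145.09,44.40) → (120.88,48.10) → (91.95,49.99) → (58.33,50.07). Open path.

**Shape 2** — `<circle>` circle, stroke `#ff0000` → score (S425, F1911). Machine vertices: (57.26,24.41) → (54.66,32.41) → (47.86,37.35) → (39.44,37.35) → (32.64,32.41) → (30.04,24.41) → (32.64,16.41) → (39.44,11.47) → (47.86,11.47) → (54.66,16.41) → (57.26,24.41). Closed: final G1 returns to the first vertex.

**Shape 3** — `<path>` regular polygon, stroke `#ff0000` → score (S425, F1911). Machine vertices: (148.95,83.00) → (166.37,69.54) → (166.71,47.54) → (149.71,33.56) → (128.19,38.12) → (118.33,57.80) → (127.58,77.77) → (148.95,83.00). Closed: final G1 returns to the first vertex.

**Shape 4** — `<polygon>` regular polygon, stroke `#ff0000` → score (S425, F1911). Machine vertices: (93.56,59.51) → (88.61,70.75) → (97.77,78.94) → (108.38,72.75) → (105.78,60.75) → (93.56,59.51). Closed: final G1 returns to the first vertex.

**Shape 5** — `<rect>` rectangle, stroke `#ff0000` → score (S425, F1911). Machine vertices: (98.12,40.79) → (198.34,40.79) → (198.34,15.46) → (98.12,15.46) → (98.12,40.79). Closed: final G1 returns to the first vertex.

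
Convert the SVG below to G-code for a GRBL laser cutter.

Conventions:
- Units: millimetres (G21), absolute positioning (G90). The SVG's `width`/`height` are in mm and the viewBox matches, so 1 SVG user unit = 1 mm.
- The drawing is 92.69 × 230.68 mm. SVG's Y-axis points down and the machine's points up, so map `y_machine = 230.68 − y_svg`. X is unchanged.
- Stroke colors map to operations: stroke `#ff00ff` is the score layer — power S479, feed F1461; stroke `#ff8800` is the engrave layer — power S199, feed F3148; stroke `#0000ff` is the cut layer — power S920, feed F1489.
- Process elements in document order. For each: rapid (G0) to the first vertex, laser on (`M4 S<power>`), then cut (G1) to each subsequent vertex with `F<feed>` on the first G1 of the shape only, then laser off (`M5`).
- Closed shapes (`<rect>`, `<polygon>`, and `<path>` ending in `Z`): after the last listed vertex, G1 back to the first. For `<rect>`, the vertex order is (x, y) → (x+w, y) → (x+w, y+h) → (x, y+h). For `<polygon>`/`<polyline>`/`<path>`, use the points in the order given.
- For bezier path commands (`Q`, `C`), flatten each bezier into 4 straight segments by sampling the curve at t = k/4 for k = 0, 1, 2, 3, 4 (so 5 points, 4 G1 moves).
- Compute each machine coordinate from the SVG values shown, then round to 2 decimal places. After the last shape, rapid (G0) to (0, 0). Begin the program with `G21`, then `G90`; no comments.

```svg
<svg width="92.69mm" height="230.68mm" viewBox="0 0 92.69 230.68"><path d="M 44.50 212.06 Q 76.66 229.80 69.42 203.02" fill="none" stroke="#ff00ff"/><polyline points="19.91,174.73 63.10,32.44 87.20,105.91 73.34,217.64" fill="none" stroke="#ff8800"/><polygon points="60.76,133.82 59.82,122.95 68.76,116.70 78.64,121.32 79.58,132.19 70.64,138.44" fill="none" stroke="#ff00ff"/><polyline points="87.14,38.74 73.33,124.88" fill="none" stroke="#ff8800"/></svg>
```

Since the viewBox matches the mm dimensions, user units are millimetres directly. The only transform is the Y-flip y_m = 230.68 − y_svg.

Shape 1 is a quadratic bezier drawn with `<path>`. Its stroke #ff00ff means score at S479, F1461. After flipping Y the toolpath is (44.50,18.62) → (58.12,12.53) → (66.81,12.01) → (70.58,17.05) → (69.42,27.66).

Shape 2 is a open polyline drawn with `<polyline>`. Its stroke #ff8800 means engrave at S199, F3148. After flipping Y the toolpath is (19.91,55.95) → (63.10,198.24) → (87.20,124.77) → (73.34,13.04).

Shape 3 is a regular polygon drawn with `<polygon>`. Its stroke #ff00ff means score at S479, F1461. After flipping Y the toolpath is (60.76,96.86) → (59.82,107.73) → (68.76,113.98) → (78.64,109.36) → (79.58,98.49) → (70.64,92.24) → (60.76,96.86), returning to the start.

Shape 4 is a line segment drawn with `<polyline>`. Its stroke #ff8800 means engrave at S199, F3148. After flipping Y the toolpath is (87.14,191.94) → (73.33,105.80).

G21
G90
G0 X44.50 Y18.62
M4 S479
G1 X58.12 Y12.53 F1461
G1 X66.81 Y12.01
G1 X70.58 Y17.05
G1 X69.42 Y27.66
M5
G0 X19.91 Y55.95
M4 S199
G1 X63.10 Y198.24 F3148
G1 X87.20 Y124.77
G1 X73.34 Y13.04
M5
G0 X60.76 Y96.86
M4 S479
G1 X59.82 Y107.73 F1461
G1 X68.76 Y113.98
G1 X78.64 Y109.36
G1 X79.58 Y98.49
G1 X70.64 Y92.24
G1 X60.76 Y96.86
M5
G0 X87.14 Y191.94
M4 S199
G1 X73.33 Y105.80 F3148
M5
G0 X0.00 Y0.00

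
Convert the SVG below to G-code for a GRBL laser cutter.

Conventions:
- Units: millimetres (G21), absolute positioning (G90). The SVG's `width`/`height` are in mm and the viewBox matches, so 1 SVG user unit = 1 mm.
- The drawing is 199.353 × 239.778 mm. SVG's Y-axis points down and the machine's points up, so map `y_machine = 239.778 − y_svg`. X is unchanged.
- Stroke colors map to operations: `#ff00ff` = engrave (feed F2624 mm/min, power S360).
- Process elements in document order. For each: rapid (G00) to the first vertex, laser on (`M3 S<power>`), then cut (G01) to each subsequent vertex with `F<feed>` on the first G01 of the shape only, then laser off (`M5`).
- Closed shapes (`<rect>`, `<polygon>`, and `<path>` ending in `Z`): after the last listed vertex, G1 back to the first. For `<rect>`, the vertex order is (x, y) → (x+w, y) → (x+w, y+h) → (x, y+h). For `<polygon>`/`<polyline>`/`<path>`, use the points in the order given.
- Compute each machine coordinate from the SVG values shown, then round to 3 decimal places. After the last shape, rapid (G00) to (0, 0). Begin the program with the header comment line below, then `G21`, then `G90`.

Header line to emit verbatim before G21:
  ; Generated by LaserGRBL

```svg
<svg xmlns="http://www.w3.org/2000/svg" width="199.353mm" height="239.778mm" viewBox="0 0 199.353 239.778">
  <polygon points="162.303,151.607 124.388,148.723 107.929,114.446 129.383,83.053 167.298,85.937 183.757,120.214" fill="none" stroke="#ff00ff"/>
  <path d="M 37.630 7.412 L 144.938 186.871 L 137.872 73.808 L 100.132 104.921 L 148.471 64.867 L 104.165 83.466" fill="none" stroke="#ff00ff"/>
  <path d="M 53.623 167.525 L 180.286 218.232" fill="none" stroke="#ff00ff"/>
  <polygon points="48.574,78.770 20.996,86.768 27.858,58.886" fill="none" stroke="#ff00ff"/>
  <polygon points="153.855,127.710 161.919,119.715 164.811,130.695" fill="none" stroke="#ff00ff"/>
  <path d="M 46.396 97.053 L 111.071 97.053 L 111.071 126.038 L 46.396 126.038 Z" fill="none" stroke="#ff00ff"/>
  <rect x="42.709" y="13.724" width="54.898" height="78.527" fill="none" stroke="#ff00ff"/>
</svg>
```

1 u = 1 mm; y_m = 239.778 − y.

[1] `<polygon>` regular polygon, #ff00ff→engrave S360 F2624: (162.303,88.171) → (124.388,91.055) → (107.929,125.332) → (129.383,156.725) → (167.298,153.841) → (183.757,119.564) → (162.303,88.171) (closed)

[2] `<path>` open polyline, #ff00ff→engrave S360 F2624: (37.630,232.366) → (144.938,52.907) → (137.872,165.970) → (100.132,134.857) → (148.471,174.911) → (104.165,156.312)

[3] `<path>` line segment, #ff00ff→engrave S360 F2624: (53.623,72.253) → (180.286,21.546)

[4] `<polygon>` regular polygon, #ff00ff→engrave S360 F2624: (48.574,161.008) → (20.996,153.010) → (27.858,180.892) → (48.574,161.008) (closed)

[5] `<polygon>` regular polygon, #ff00ff→engrave S360 F2624: (153.855,112.068) → (161.919,120.063) → (164.811,109.083) → (153.855,112.068) (closed)

[6] `<path>` rectangle, #ff00ff→engrave S360 F2624: (46.396,142.725) → (111.071,142.725) → (111.071,113.740) → (46.396,113.740) → (46.396,142.725) (closed)

[7] `<rect>` rectangle, #ff00ff→engrave S360 F2624: (42.709,226.054) → (97.607,226.054) → (97.607,147.527) → (42.709,147.527) → (42.709,226.054) (closed)

; Generated by LaserGRBL
G21
G90
G00 X162.303 Y88.171
M3 S360
G01 X124.388 Y91.055 F2624
G01 X107.929 Y125.332
G01 X129.383 Y156.725
G01 X167.298 Y153.841
G01 X183.757 Y119.564
G01 X162.303 Y88.171
M5
G00 X37.630 Y232.366
M3 S360
G01 X144.938 Y52.907 F2624
G01 X137.872 Y165.970
G01 X100.132 Y134.857
G01 X148.471 Y174.911
G01 X104.165 Y156.312
M5
G00 X53.623 Y72.253
M3 S360
G01 X180.286 Y21.546 F2624
M5
G00 X48.574 Y161.008
M3 S360
G01 X20.996 Y153.010 F2624
G01 X27.858 Y180.892
G01 X48.574 Y161.008
M5
G00 X153.855 Y112.068
M3 S360
G01 X161.919 Y120.063 F2624
G01 X164.811 Y109.083
G01 X153.855 Y112.068
M5
G00 X46.396 Y142.725
M3 S360
G01 X111.071 Y142.725 F2624
G01 X111.071 Y113.740
G01 X46.396 Y113.740
G01 X46.396 Y142.725
M5
G00 X42.709 Y226.054
M3 S360
G01 X97.607 Y226.054 F2624
G01 X97.607 Y147.527
G01 X42.709 Y147.527
G01 X42.709 Y226.054
M5
G00 X0.000 Y0.000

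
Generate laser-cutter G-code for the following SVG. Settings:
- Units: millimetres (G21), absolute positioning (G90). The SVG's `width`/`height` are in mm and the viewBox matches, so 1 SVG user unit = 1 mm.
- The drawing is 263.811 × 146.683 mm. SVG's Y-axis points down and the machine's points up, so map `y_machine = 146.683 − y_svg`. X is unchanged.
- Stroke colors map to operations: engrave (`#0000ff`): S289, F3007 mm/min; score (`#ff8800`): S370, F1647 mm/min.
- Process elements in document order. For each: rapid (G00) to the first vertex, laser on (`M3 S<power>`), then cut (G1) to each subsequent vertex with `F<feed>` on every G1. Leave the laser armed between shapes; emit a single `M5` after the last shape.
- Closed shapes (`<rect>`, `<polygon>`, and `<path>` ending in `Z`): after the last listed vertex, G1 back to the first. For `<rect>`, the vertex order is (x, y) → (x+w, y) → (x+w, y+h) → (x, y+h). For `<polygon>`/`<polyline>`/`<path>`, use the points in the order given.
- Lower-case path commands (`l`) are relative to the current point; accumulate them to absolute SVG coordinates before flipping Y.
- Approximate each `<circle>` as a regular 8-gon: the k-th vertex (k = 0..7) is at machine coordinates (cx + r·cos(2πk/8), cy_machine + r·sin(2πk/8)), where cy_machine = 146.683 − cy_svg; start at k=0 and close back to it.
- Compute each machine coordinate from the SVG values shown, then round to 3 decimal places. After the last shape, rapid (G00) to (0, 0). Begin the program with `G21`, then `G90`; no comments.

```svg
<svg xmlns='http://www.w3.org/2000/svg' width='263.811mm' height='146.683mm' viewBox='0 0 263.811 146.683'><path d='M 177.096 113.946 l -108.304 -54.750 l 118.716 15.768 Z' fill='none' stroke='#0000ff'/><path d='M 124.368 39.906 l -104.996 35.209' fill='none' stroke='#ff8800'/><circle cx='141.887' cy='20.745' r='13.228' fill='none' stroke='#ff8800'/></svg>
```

G21
G90
G00 X177.096 Y32.737
M3 S289
G1 X68.792 Y87.487 F3007
G1 X187.508 Y71.719 F3007
G1 X177.096 Y32.737 F3007
G00 X124.368 Y106.777
M3 S370
G1 X19.372 Y71.568 F1647
G00 X155.115 Y125.938
M3 S370
G1 X151.241 Y135.292 F1647
G1 X141.887 Y139.166 F1647
G1 X132.533 Y135.292 F1647
G1 X128.659 Y125.938 F1647
G1 X132.533 Y116.584 F1647
G1 X141.887 Y112.710 F1647
G1 X151.241 Y116.584 F1647
G1 X155.115 Y125.938 F1647
M5
G00 X0.000 Y0.000

viewBox `0 0 263.811 146.683` with mm width/height → 1 unit = 1 mm. Flip: y_m = 146.683 − y_svg.

**Shape 1** — `<path>` closed polygon, stroke `#0000ff` → engrave (S289, F3007). Machine vertices: (177.096,32.737) → (68.792,87.487) → (187.508,71.719) → (177.096,32.737). Closed: final G1 returns to the first vertex.

**Shape 2** — `<path>` line segment, stroke `#ff8800` → score (S370, F1647). Machine vertices: (124.368,106.777) → (19.372,71.568). Open path.

**Shape 3** — `<circle>` circle, stroke `#ff8800` → score (S370, F1647). Machine vertices: (155.115,125.938) → (151.241,135.292) → (141.887,139.166) → (132.533,135.292) → (128.659,125.938) → (132.533,116.584) → (141.887,112.710) → (151.241,116.584) → (155.115,125.938). Closed: final G1 returns to the first vertex.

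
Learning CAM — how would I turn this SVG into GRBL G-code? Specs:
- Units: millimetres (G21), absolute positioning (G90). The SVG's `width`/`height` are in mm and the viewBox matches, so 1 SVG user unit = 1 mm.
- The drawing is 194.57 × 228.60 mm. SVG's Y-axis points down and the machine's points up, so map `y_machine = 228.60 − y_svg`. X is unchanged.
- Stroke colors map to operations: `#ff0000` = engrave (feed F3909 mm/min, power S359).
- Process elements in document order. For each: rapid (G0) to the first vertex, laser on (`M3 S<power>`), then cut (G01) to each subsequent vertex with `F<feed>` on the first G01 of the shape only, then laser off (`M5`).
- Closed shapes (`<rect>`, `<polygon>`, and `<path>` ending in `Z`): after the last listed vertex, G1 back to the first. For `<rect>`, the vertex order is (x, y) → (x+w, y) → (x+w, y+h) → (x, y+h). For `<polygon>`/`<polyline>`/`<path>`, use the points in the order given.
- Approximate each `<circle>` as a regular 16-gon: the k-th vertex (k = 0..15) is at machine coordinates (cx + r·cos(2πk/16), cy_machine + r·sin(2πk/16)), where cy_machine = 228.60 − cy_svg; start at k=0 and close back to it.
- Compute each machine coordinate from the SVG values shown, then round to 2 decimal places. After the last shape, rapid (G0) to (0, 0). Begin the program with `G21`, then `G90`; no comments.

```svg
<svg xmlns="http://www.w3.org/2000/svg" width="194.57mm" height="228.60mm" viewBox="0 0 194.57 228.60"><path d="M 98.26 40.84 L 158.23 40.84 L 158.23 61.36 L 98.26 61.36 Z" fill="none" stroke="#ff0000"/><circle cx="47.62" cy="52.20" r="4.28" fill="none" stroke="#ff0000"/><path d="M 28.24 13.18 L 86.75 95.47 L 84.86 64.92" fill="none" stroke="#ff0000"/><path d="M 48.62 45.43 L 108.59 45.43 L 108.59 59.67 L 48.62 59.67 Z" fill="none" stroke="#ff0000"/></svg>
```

G21
G90
G0 X98.26 Y187.76
M3 S359
G01 X158.23 Y187.76 F3909
G01 X158.23 Y167.24
G01 X98.26 Y167.24
G01 X98.26 Y187.76
M5
G0 X51.90 Y176.40
M3 S359
G01 X51.57 Y178.04 F3909
G01 X50.65 Y179.43
G01 X49.26 Y180.35
G01 X47.62 Y180.68
G01 X45.98 Y180.35
G01 X44.59 Y179.43
G01 X43.67 Y178.04
G01 X43.34 Y176.40
G01 X43.67 Y174.76
G01 X44.59 Y173.37
G01 X45.98 Y172.45
G01 X47.62 Y172.12
G01 X49.26 Y172.45
G01 X50.65 Y173.37
G01 X51.57 Y174.76
G01 X51.90 Y176.40
M5
G0 X28.24 Y215.42
M3 S359
G01 X86.75 Y133.13 F3909
G01 X84.86 Y163.68
M5
G0 X48.62 Y183.17
M3 S359
G01 X108.59 Y183.17 F3909
G01 X108.59 Y168.93
G01 X48.62 Y168.93
G01 X48.62 Y183.17
M5
G0 X0.00 Y0.00

Since the viewBox matches the mm dimensions, user units are millimetres directly. The only transform is the Y-flip y_m = 228.60 − y_svg.

Shape 1 is a rectangle drawn with `<path>`. Its stroke #ff0000 means engrave at S359, F3909. After flipping Y the toolpath is (98.26,187.76) → (158.23,187.76) → (158.23,167.24) → (98.26,167.24) → (98.26,187.76), returning to the start.

Shape 2 is a circle drawn with `<circle>`. Its stroke #ff0000 means engrave at S359, F3909. After flipping Y the toolpath is (51.90,176.40) → (51.57,178.04) → (50.65,179.43) → (49.26,180.35) → (47.62,180.68) → (45.98,180.35) → (44.59,179.43) → (43.67,178.04) → (43.34,176.40) → (43.67,174.76) → (44.59,173.37) → (45.98,172.45) → (47.62,172.12) → (49.26,172.45) → (50.65,173.37) → (51.57,174.76) → (51.90,176.40), returning to the start.

Shape 3 is a open polyline drawn with `<path>`. Its stroke #ff0000 means engrave at S359, F3909. After flipping Y the toolpath is (28.24,215.42) → (86.75,133.13) → (84.86,163.68).

Shape 4 is a rectangle drawn with `<path>`. Its stroke #ff0000 means engrave at S359, F3909. After flipping Y the toolpath is (48.62,183.17) → (108.59,183.17) → (108.59,168.93) → (48.62,168.93) → (48.62,183.17), returning to the start.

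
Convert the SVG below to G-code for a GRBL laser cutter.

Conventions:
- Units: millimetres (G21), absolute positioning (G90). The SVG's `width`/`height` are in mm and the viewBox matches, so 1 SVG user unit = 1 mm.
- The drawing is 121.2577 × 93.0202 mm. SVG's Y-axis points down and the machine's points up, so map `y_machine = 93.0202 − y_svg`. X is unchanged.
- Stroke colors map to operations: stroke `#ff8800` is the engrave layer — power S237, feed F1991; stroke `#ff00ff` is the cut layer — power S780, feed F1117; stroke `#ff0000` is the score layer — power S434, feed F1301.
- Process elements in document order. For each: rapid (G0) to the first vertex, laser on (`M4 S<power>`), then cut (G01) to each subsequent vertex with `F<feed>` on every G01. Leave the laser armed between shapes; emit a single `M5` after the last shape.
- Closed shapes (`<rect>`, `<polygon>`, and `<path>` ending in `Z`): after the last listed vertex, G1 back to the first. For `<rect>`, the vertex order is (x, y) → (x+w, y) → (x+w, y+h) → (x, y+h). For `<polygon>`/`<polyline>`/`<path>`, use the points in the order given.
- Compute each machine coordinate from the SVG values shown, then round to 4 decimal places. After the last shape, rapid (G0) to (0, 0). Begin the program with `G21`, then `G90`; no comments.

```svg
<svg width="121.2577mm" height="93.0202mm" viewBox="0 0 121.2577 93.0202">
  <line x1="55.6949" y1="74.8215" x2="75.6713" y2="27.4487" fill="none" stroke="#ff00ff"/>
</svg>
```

G21
G90
G0 X55.6949 Y18.1987
M4 S780
G01 X75.6713 Y65.5715 F1117
M5
G0 X0.0000 Y0.0000

viewBox `0 0 121.2577 93.0202` with mm width/height → 1 unit = 1 mm. Flip: y_m = 93.0202 − y_svg.

**Shape 1** — `<line>` line segment, stroke `#ff00ff` → cut (S780, F1117). Machine vertices: (55.6949,18.1987) → (75.6713,65.5715). Open path.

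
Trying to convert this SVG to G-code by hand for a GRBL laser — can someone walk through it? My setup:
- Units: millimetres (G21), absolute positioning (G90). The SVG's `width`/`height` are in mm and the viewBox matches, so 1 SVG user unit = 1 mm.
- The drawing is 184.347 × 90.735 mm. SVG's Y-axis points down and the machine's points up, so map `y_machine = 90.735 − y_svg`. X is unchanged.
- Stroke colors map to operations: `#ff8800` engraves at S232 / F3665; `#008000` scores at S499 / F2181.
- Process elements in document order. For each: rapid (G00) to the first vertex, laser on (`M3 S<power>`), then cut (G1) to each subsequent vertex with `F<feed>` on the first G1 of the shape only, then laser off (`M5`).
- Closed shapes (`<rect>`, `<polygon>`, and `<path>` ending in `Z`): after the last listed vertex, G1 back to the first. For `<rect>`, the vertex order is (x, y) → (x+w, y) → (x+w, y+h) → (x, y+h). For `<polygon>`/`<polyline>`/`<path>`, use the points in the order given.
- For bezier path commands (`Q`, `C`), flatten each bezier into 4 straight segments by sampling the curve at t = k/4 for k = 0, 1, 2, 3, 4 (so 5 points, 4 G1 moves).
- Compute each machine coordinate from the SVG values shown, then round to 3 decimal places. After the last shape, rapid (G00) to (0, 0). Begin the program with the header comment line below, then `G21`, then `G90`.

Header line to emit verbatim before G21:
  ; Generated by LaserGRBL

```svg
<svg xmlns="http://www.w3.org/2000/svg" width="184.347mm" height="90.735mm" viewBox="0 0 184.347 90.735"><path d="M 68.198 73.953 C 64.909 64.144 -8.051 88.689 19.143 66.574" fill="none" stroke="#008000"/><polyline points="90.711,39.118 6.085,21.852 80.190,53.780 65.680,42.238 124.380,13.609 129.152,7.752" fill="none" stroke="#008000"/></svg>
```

1 u = 1 mm; y_m = 90.735 − y.

[1] `<path>` cubic bezier, #008000→score S499 F2181: (68.198,16.782) → (55.321,18.963) → (32.239,15.857) → (14.873,15.058) → (19.143,24.161)

[2] `<polyline>` open polyline, #008000→score S499 F2181: (90.711,51.617) → (6.085,68.883) → (80.190,36.955) → (65.680,48.497) → (124.380,77.126) → (129.152,82.983)

; Generated by LaserGRBL
G21
G90
G00 X68.198 Y16.782
M3 S499
G1 X55.321 Y18.963 F2181
G1 X32.239 Y15.857
G1 X14.873 Y15.058
G1 X19.143 Y24.161
M5
G00 X90.711 Y51.617
M3 S499
G1 X6.085 Y68.883 F2181
G1 X80.190 Y36.955
G1 X65.680 Y48.497
G1 X124.380 Y77.126
G1 X129.152 Y82.983
M5
G00 X0.000 Y0.000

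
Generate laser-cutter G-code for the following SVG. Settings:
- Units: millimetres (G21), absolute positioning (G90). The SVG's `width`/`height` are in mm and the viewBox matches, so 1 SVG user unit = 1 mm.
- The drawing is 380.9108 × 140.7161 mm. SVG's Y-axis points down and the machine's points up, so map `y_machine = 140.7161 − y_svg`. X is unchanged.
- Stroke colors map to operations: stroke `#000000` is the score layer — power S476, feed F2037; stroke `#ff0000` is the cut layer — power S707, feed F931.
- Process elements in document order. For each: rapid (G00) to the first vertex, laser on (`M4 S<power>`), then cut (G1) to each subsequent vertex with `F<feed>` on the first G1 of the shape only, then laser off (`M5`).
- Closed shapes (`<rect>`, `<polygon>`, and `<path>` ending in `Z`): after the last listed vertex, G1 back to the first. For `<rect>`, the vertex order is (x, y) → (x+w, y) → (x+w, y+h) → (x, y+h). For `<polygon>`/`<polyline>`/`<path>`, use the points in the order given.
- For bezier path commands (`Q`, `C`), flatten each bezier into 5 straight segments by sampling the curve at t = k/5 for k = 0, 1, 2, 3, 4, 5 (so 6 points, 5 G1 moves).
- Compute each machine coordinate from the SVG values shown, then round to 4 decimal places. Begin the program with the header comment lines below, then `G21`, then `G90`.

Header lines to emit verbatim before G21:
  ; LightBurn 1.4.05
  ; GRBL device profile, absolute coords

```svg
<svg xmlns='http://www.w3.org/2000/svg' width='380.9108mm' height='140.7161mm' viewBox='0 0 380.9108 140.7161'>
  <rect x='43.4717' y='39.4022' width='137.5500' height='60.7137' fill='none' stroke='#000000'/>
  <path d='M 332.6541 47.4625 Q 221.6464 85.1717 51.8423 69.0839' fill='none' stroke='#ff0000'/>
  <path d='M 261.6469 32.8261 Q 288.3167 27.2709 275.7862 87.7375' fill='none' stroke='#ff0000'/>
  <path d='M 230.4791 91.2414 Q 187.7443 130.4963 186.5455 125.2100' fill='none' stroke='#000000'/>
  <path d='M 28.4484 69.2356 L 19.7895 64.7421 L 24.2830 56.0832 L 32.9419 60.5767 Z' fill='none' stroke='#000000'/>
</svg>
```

viewBox `0 0 380.9108 140.7161` with mm width/height → 1 unit = 1 mm. Flip: y_m = 140.7161 − y_svg.

**Shape 1** — `<rect>` rectangle, stroke `#000000` → score (S476, F2037). Machine vertices: (43.4717,101.3139) → (181.0217,101.3139) → (181.0217,40.6002) → (43.4717,40.6002) → (43.4717,101.3139). Closed: final G1 returns to the first vertex.

**Shape 2** — `<path>` quadratic bezier, stroke `#ff0000` → cut (S707, F931). Control points (SVG): P0=(332.6541,47.4625), P1=(221.6464,85.1717), P2=(51.8423,69.0839); sampled at t=k/5. Machine vertices: (332.6541,93.2536) → (285.8992,80.3218) → (234.4405,71.6938) → (178.2782,67.3695) → (117.4121,67.3490) → (51.8423,71.6322). Open path.

**Shape 3** — `<path>` quadratic bezier, stroke `#ff0000` → cut (S707, F931). Control points (SVG): P0=(261.6469,32.8261), P1=(288.3167,27.2709), P2=(275.7862,87.7375); sampled at t=k/5. Machine vertices: (261.6469,107.8900) → (270.7468,107.4712) → (276.7107,101.7707) → (279.5386,90.7884) → (279.2304,74.5244) → (275.7862,52.9786). Open path.

**Shape 4** — `<path>` quadratic bezier, stroke `#000000` → score (S476, F2037). Control points (SVG): P0=(230.4791,91.2414), P1=(187.7443,130.4963), P2=(186.5455,125.2100); sampled at t=k/5. Machine vertices: (230.4791,49.4747) → (215.0466,35.5544) → (202.9370,25.1974) → (194.1503,18.4037) → (188.6865,15.1732) → (186.5455,15.5061). Open path.

**Shape 5** — `<path>` regular polygon, stroke `#000000` → score (S476, F2037). Machine vertices: (28.4484,71.4805) → (19.7895,75.9740) → (24.2830,84.6329) → (32.9419,80.1394) → (28.4484,71.4805). Closed: final G1 returns to the first vertex.

; LightBurn 1.4.05
; GRBL device profile, absolute coords
G21
G90
G00 X43.4717 Y101.3139
M4 S476
G1 X181.0217 Y101.3139 F2037
G1 X181.0217 Y40.6002
G1 X43.4717 Y40.6002
G1 X43.4717 Y101.3139
M5
G00 X332.6541 Y93.2536
M4 S707
G1 X285.8992 Y80.3218 F931
G1 X234.4405 Y71.6938
G1 X178.2782 Y67.3695
G1 X117.4121 Y67.3490
G1 X51.8423 Y71.6322
M5
G00 X261.6469 Y107.8900
M4 S707
G1 X270.7468 Y107.4712 F931
G1 X276.7107 Y101.7707
G1 X279.5386 Y90.7884
G1 X279.2304 Y74.5244
G1 X275.7862 Y52.9786
M5
G00 X230.4791 Y49.4747
M4 S476
G1 X215.0466 Y35.5544 F2037
G1 X202.9370 Y25.1974
G1 X194.1503 Y18.4037
G1 X188.6865 Y15.1732
G1 X186.5455 Y15.5061
M5
G00 X28.4484 Y71.4805
M4 S476
G1 X19.7895 Y75.9740 F2037
G1 X24.2830 Y84.6329
G1 X32.9419 Y80.1394
G1 X28.4484 Y71.4805
M5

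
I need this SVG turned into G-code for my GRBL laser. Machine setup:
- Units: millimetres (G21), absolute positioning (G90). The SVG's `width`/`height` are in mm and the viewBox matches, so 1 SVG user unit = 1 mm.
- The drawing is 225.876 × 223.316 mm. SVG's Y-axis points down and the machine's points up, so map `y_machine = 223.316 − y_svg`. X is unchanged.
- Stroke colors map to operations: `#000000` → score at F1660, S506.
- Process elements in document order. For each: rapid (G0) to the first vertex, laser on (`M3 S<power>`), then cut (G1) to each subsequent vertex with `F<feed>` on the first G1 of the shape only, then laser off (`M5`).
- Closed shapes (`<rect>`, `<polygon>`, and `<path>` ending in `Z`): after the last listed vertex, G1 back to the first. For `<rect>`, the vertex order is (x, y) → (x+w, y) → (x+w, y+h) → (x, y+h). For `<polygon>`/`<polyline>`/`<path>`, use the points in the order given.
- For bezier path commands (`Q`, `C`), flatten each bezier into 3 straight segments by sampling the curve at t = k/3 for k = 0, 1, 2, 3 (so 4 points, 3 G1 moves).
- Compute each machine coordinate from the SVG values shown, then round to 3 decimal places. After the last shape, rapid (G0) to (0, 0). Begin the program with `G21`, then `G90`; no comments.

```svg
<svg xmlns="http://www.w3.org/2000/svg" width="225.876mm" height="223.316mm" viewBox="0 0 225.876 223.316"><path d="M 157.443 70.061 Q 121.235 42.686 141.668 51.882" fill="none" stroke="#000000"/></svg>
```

Since the viewBox matches the mm dimensions, user units are millimetres directly. The only transform is the Y-flip y_m = 223.316 − y_svg.

Shape 1 is a quadratic bezier drawn with `<path>`. Its stroke #000000 means score at S506, F1660. After flipping Y the toolpath is (157.443,153.255) → (139.598,167.442) → (134.339,173.501) → (141.668,171.434).

G21
G90
G0 X157.443 Y153.255
M3 S506
G1 X139.598 Y167.442 F1660
G1 X134.339 Y173.501
G1 X141.668 Y171.434
M5
G0 X0.000 Y0.000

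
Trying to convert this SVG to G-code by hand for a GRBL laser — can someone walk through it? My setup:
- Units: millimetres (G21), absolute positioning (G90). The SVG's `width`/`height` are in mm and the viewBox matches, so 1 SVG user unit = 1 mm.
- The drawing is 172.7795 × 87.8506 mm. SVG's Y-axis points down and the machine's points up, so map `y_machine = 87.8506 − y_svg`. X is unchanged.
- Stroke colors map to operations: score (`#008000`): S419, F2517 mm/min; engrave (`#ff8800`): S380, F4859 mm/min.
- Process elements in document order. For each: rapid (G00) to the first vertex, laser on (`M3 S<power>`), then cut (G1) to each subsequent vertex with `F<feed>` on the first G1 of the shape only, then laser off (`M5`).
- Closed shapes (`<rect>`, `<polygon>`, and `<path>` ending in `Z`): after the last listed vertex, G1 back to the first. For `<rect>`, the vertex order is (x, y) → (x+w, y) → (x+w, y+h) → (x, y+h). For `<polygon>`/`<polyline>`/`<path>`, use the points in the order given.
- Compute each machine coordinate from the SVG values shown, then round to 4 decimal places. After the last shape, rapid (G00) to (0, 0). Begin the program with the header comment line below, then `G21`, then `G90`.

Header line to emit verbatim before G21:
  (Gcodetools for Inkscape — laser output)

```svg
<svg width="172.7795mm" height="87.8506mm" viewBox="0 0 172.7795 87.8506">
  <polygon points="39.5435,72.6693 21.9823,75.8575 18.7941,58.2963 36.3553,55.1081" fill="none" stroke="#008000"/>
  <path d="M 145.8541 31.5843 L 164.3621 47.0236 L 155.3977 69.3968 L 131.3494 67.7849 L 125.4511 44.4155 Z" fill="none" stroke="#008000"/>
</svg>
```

(Gcodetools for Inkscape — laser output)
G21
G90
G00 X39.5435 Y15.1813
M3 S419
G1 X21.9823 Y11.9931 F2517
G1 X18.7941 Y29.5543
G1 X36.3553 Y32.7425
G1 X39.5435 Y15.1813
M5
G00 X145.8541 Y56.2663
M3 S419
G1 X164.3621 Y40.8270 F2517
G1 X155.3977 Y18.4538
G1 X131.3494 Y20.0657
G1 X125.4511 Y43.4351
G1 X145.8541 Y56.2663
M5
G00 X0.0000 Y0.0000

1 u = 1 mm; y_m = 87.8506 − y.

[1] `<polygon>` regular polygon, #008000→score S419 F2517: (39.5435,15.1813) → (21.9823,11.9931) → (18.7941,29.5543) → (36.3553,32.7425) → (39.5435,15.1813) (closed)

[2] `<path>` regular polygon, #008000→score S419 F2517: (145.8541,56.2663) → (164.3621,40.8270) → (155.3977,18.4538) → (131.3494,20.0657) → (125.4511,43.4351) → (145.8541,56.2663) (closed)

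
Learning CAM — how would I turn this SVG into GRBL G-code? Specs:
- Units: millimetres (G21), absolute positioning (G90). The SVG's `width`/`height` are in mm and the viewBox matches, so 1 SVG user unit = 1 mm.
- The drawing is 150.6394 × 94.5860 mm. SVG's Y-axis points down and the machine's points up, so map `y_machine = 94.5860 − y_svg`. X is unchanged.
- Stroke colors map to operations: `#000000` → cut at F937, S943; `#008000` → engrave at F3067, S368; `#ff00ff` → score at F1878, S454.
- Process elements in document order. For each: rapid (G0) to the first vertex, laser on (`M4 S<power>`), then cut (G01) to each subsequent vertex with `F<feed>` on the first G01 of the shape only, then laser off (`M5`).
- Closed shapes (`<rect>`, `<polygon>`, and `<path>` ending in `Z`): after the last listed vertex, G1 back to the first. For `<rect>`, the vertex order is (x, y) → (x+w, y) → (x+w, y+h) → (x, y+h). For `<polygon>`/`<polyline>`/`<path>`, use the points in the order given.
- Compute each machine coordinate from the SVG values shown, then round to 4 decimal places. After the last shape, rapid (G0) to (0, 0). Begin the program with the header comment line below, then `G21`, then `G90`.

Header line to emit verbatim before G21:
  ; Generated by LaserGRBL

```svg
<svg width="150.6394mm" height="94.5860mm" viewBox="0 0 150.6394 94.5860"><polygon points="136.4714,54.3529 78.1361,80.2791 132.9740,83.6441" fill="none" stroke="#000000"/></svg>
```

1 u = 1 mm; y_m = 94.5860 − y.

[1] `<polygon>` closed polygon, #000000→cut S943 F937: (136.4714,40.2331) → (78.1361,14.3069) → (132.9740,10.9419) → (136.4714,40.2331) (closed)

; Generated by LaserGRBL
G21
G90
G0 X136.4714 Y40.2331
M4 S943
G01 X78.1361 Y14.3069 F937
G01 X132.9740 Y10.9419
G01 X136.4714 Y40.2331
M5
G0 X0.0000 Y0.0000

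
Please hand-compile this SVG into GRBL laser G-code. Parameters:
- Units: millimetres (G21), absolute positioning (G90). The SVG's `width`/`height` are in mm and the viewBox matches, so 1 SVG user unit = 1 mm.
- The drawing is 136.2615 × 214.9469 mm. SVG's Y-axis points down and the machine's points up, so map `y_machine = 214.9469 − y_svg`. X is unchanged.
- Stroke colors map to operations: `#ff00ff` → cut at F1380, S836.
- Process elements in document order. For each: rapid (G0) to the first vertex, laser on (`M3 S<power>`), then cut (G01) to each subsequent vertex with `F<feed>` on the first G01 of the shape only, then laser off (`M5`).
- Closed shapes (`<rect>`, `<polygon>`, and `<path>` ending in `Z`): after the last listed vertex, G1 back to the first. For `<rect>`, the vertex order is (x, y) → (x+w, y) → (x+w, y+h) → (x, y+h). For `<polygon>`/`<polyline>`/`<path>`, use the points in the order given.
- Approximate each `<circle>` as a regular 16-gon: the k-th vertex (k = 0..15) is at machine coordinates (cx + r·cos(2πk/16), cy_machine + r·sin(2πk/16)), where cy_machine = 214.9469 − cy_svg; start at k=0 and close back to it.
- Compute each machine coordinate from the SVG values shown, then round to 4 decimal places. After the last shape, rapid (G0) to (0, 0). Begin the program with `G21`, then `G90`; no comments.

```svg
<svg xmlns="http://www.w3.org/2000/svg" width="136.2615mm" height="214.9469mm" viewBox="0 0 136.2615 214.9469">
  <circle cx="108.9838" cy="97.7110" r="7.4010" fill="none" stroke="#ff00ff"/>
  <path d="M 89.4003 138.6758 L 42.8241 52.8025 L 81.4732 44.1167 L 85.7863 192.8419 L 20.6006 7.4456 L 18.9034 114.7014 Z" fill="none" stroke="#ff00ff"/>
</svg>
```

Since the viewBox matches the mm dimensions, user units are millimetres directly. The only transform is the Y-flip y_m = 214.9469 − y_svg.

Shape 1 is a circle drawn with `<circle>`. Its stroke #ff00ff means cut at S836, F1380. After flipping Y the toolpath is (116.3848,117.2359) → (115.8214,120.0681) → (114.2171,122.4692) → (111.8160,124.0735) → (108.9838,124.6369) → (106.1516,124.0735) → (103.7505,122.4692) → (102.1462,120.0681) → (101.5828,117.2359) → (102.1462,114.4037) → (103.7505,112.0026) → (106.1516,110.3983) → (108.9838,109.8349) → (111.8160,110.3983) → (114.2171,112.0026) → (115.8214,114.4037) → (116.3848,117.2359), returning to the start.

Shape 2 is a closed polygon drawn with `<path>`. Its stroke #ff00ff means cut at S836, F1380. After flipping Y the toolpath is (89.4003,76.2711) → (42.8241,162.1444) → (81.4732,170.8302) → (85.7863,22.1050) → (20.6006,207.5013) → (18.9034,100.2455) → (89.4003,76.2711), returning to the start.

G21
G90
G0 X116.3848 Y117.2359
M3 S836
G01 X115.8214 Y120.0681 F1380
G01 X114.2171 Y122.4692
G01 X111.8160 Y124.0735
G01 X108.9838 Y124.6369
G01 X106.1516 Y124.0735
G01 X103.7505 Y122.4692
G01 X102.1462 Y120.0681
G01 X101.5828 Y117.2359
G01 X102.1462 Y114.4037
G01 X103.7505 Y112.0026
G01 X106.1516 Y110.3983
G01 X108.9838 Y109.8349
G01 X111.8160 Y110.3983
G01 X114.2171 Y112.0026
G01 X115.8214 Y114.4037
G01 X116.3848 Y117.2359
M5
G0 X89.4003 Y76.2711
M3 S836
G01 X42.8241 Y162.1444 F1380
G01 X81.4732 Y170.8302
G01 X85.7863 Y22.1050
G01 X20.6006 Y207.5013
G01 X18.9034 Y100.2455
G01 X89.4003 Y76.2711
M5
G0 X0.0000 Y0.0000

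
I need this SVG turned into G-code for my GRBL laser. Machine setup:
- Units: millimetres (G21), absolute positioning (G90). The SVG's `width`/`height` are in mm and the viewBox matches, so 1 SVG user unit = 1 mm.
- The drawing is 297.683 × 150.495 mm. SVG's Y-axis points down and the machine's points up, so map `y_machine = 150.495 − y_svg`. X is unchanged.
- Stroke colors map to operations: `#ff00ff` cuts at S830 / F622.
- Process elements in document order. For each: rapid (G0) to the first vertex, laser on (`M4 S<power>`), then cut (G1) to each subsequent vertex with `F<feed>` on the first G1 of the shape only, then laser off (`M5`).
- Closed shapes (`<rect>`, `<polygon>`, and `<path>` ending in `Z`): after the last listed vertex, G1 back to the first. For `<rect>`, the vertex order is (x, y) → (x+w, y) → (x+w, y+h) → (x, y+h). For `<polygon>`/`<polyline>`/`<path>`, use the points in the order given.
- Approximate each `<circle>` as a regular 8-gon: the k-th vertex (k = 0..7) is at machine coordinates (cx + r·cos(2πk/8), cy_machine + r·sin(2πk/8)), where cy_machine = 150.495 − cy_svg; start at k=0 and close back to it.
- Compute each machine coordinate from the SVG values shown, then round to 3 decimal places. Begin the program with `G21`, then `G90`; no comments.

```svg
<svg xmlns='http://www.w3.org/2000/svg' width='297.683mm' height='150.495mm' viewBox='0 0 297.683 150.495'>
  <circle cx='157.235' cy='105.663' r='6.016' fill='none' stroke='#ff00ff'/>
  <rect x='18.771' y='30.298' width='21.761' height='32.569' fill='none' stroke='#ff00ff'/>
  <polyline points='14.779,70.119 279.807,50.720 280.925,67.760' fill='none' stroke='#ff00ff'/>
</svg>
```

1 u = 1 mm; y_m = 150.495 − y.

[1] `<circle>` circle, #ff00ff→cut S830 F622: (163.251,44.832) → (161.489,49.086) → (157.235,50.848) → (152.981,49.086) → (151.219,44.832) → (152.981,40.578) → (157.235,38.816) → (161.489,40.578) → (163.251,44.832) (closed)

[2] `<rect>` rectangle, #ff00ff→cut S830 F622: (18.771,120.197) → (40.532,120.197) → (40.532,87.628) → (18.771,87.628) → (18.771,120.197) (closed)

[3] `<polyline>` open polyline, #ff00ff→cut S830 F622: (14.779,80.376) → (279.807,99.775) → (280.925,82.735)

G21
G90
G0 X163.251 Y44.832
M4 S830
G1 X161.489 Y49.086 F622
G1 X157.235 Y50.848
G1 X152.981 Y49.086
G1 X151.219 Y44.832
G1 X152.981 Y40.578
G1 X157.235 Y38.816
G1 X161.489 Y40.578
G1 X163.251 Y44.832
M5
G0 X18.771 Y120.197
M4 S830
G1 X40.532 Y120.197 F622
G1 X40.532 Y87.628
G1 X18.771 Y87.628
G1 X18.771 Y120.197
M5
G0 X14.779 Y80.376
M4 S830
G1 X279.807 Y99.775 F622
G1 X280.925 Y82.735
M5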